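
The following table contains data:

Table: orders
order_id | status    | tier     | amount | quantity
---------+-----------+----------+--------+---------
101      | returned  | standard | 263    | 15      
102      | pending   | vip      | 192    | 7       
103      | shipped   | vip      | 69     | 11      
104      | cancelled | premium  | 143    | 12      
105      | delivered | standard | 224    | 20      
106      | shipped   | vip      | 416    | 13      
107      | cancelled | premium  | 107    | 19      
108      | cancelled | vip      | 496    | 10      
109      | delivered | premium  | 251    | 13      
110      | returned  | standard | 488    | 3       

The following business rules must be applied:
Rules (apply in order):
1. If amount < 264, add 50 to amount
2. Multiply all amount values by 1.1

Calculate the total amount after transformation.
3298.9

Step 1: Apply Rule 1 - Add 50 to records with amount < 264
  - 7 records affected: 1249 + (7 × 50) = 1599
  - Unaffected records: 1400
  - Sum after Rule 1: 2999
Step 2: Apply Rule 2 - Multiply all by 1.1
  - 2999 × 1.1 = 3298.9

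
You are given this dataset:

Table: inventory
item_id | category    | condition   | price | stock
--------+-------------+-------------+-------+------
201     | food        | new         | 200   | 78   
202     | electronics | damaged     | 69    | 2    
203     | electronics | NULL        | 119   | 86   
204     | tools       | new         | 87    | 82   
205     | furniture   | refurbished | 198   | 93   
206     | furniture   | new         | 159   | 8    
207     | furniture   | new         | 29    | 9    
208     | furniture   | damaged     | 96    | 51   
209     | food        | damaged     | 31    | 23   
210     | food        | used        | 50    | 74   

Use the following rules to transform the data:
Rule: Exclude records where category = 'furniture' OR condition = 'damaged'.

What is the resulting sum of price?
456

Step 1: Find records where category = 'furniture' OR condition = 'damaged'
Step 2: 6 records match, summing to 582
Step 3: Original sum: 1038
Step 4: Remaining sum = 1038 - 582 = 456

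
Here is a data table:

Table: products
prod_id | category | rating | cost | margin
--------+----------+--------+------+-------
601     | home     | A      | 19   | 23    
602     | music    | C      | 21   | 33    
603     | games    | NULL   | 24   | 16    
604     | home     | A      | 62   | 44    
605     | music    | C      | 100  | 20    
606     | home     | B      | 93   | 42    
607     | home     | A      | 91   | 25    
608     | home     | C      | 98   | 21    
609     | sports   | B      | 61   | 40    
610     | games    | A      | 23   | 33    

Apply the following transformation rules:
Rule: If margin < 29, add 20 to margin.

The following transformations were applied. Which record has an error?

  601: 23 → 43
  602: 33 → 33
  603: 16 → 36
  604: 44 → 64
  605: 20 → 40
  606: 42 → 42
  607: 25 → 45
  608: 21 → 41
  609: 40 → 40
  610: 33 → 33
Record 604 has an error. The correct transformed value should be 44, not 64.

Step 1: Check each record against the rule
Step 2: Record 604 has margin = 44
Step 3: Since 44 >= 29, the bonus should not have been applied
Step 4: Correct value = 44, but claimed value = 64
Conclusion: Record 604 has the error.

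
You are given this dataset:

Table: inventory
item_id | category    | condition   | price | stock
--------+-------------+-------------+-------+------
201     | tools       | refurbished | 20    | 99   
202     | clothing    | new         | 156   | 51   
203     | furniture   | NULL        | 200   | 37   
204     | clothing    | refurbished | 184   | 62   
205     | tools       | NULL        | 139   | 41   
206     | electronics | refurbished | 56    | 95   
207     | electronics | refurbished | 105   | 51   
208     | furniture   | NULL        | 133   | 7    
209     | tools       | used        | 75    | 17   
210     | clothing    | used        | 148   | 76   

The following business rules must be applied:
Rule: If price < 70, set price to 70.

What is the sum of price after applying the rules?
1280

Step 1: 2 records have price < 70
Step 2: These records originally summed to 76
Step 3: After setting to minimum: 2 × 70 = 140
Step 4: Unaffected records sum: 1140
Step 5: Final sum = 140 + 1140 = 1280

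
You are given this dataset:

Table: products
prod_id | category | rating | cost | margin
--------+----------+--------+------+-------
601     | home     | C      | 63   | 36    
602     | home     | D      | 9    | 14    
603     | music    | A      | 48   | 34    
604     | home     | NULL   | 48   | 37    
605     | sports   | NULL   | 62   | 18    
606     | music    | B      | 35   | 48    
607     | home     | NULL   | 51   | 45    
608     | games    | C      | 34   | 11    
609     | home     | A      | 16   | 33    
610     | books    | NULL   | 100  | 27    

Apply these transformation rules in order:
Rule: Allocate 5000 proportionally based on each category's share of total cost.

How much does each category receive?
books: 1072.96, games: 364.81, home: 2006.44, music: 890.56, sports: 665.24

Step 1: Calculate total cost = 466
Step 2: Calculate each category's proportion:
  books: 100/466 = 21.46% → 1072.96
  games: 34/466 = 7.30% → 364.81
  home: 187/466 = 40.13% → 2006.44
  music: 83/466 = 17.81% → 890.56
  sports: 62/466 = 13.30% → 665.24
Step 3: Verify: sum of allocations ≈ 5000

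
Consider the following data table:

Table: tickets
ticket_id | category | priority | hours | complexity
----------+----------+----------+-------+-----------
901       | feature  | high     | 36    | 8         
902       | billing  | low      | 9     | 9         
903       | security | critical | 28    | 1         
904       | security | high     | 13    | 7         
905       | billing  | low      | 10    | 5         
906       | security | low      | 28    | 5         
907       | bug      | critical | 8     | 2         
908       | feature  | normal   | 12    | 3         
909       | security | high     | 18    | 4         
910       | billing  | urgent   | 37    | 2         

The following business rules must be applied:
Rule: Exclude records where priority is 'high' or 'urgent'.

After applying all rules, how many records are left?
6

Step 1: Count records to exclude
  - 3 (high) + 1 (urgent) = 4 records
Step 2: Total records: 10
Step 3: Remaining = 10 - 4 = 6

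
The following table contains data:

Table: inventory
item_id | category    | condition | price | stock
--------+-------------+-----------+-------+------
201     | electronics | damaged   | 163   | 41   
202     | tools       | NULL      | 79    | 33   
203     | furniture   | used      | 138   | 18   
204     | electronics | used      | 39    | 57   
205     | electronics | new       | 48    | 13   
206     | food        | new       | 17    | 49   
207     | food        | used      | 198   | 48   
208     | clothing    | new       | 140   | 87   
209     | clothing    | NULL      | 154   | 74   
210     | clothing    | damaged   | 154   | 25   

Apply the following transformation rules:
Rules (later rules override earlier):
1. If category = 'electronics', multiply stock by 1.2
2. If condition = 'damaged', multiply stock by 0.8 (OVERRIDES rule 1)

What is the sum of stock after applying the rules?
445.8

Step 1: Rule 2 takes priority for records with condition = 'damaged'
  - 2 records: 66 × 0.8 = 52.8
Step 2: Rule 1 applies to remaining records with category = 'electronics'
  - 2 records: 70 × 1.2 = 84.0
Step 3: Other records unchanged: 309
Step 4: Final sum = 52.8 + 84.0 + 309 = 445.8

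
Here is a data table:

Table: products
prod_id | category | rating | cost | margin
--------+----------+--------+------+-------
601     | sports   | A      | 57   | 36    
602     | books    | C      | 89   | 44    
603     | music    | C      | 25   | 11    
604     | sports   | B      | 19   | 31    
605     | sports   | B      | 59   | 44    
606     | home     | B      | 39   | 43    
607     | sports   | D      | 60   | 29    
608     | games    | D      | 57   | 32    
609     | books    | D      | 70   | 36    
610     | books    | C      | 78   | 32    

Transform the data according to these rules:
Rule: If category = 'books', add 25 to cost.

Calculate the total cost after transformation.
628

Step 1: Count records where category = 'books': 3
Step 2: Total bonus added: 3 × 25 = 75
Step 3: Original sum of cost: 553
Step 4: Final sum = 553 + 75 = 628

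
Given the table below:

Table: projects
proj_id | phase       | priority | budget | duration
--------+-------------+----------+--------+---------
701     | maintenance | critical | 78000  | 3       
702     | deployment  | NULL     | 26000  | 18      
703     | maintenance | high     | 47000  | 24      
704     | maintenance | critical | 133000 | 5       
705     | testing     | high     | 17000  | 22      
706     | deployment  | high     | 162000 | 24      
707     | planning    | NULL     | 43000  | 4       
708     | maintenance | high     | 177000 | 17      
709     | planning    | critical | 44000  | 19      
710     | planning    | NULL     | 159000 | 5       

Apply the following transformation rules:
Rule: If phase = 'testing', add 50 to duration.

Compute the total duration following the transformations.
191

Step 1: Count records where phase = 'testing': 1
Step 2: Total bonus added: 1 × 50 = 50
Step 3: Original sum of duration: 141
Step 4: Final sum = 141 + 50 = 191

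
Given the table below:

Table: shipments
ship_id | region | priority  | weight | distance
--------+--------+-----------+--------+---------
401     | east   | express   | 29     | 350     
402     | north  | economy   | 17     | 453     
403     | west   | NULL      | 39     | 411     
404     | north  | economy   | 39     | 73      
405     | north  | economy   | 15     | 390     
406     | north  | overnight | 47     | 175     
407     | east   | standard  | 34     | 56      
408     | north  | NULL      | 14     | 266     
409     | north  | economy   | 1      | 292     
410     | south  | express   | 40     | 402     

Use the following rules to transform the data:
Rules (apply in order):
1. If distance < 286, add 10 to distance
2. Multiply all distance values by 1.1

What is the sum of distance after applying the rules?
3198.8

Step 1: Apply Rule 1 - Add 10 to records with distance < 286
  - 4 records affected: 570 + (4 × 10) = 610
  - Unaffected records: 2298
  - Sum after Rule 1: 2908
Step 2: Apply Rule 2 - Multiply all by 1.1
  - 2908 × 1.1 = 3198.8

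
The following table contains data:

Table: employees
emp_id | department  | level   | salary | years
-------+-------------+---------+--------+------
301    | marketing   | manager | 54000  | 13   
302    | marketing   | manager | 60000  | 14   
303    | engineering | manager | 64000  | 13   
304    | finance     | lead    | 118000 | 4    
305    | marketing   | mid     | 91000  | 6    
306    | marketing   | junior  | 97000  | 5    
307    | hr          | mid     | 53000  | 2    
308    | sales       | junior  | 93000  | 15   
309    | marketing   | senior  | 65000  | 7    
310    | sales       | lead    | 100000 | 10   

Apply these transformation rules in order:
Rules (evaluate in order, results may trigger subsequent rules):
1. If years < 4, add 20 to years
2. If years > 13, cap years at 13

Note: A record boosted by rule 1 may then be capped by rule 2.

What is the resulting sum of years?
97

Step 1: Apply rule 1 to records with years < 4
  - 1 records get bonus of 20
  - Of these, 1 records then exceed 13 and get capped
Step 2: Apply rule 2 to records with years > 13
  - 2 records (original) are capped
Step 3: Calculate final sum = 97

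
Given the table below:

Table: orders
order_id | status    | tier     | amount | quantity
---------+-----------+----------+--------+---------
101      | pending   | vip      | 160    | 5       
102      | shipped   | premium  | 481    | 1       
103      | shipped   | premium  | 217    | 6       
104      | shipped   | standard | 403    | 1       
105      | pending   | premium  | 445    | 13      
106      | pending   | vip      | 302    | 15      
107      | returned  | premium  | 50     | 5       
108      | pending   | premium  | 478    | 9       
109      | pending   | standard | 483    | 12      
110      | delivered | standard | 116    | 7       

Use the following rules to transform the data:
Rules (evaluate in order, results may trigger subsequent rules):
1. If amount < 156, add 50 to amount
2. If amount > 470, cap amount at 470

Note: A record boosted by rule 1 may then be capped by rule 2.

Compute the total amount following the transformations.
3203

Step 1: Apply rule 1 to records with amount < 156
  - 2 records get bonus of 50
  - Of these, 0 records then exceed 470 and get capped
Step 2: Apply rule 2 to records with amount > 470
  - 3 records (original) are capped
Step 3: Calculate final sum = 3203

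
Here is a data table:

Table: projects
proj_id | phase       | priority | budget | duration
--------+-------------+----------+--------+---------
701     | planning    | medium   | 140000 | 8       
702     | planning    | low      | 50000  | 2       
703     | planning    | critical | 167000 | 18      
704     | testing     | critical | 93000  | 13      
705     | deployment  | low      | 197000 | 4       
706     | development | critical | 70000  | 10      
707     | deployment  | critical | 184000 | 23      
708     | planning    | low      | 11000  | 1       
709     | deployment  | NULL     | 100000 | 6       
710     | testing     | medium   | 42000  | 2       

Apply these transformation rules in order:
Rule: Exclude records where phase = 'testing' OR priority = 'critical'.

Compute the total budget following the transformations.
498000

Step 1: Find records where phase = 'testing' OR priority = 'critical'
Step 2: 5 records match, summing to 556000
Step 3: Original sum: 1054000
Step 4: Remaining sum = 1054000 - 556000 = 498000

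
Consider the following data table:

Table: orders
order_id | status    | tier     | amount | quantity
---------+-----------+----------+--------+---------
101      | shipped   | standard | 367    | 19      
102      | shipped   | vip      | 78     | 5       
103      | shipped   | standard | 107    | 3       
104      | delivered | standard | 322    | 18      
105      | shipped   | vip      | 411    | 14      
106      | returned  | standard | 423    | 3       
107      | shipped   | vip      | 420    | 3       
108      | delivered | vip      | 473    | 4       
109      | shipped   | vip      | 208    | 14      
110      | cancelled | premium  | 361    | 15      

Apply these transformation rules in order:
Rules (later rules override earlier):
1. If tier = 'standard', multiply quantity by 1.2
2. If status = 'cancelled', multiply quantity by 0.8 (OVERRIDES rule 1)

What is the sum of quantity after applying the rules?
103.6

Step 1: Rule 2 takes priority for records with status = 'cancelled'
  - 1 records: 15 × 0.8 = 12.0
Step 2: Rule 1 applies to remaining records with tier = 'standard'
  - 4 records: 43 × 1.2 = 51.6
Step 3: Other records unchanged: 40
Step 4: Final sum = 12.0 + 51.6 + 40 = 103.6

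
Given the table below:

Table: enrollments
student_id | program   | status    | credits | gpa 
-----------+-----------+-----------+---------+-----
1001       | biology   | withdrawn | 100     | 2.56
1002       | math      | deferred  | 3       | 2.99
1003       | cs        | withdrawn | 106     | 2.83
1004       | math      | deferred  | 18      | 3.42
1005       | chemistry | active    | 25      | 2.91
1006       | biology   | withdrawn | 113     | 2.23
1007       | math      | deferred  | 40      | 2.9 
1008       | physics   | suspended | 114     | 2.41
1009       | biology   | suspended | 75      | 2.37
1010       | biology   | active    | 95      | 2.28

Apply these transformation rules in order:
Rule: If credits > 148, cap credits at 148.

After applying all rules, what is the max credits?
114

Step 1: Original maximum credits = 114
Step 2: Check cap of 148 against maximum
Step 3: No records exceed the cap (max 114 <= cap 148), so no capping applies
Step 4: Maximum after transformation = 114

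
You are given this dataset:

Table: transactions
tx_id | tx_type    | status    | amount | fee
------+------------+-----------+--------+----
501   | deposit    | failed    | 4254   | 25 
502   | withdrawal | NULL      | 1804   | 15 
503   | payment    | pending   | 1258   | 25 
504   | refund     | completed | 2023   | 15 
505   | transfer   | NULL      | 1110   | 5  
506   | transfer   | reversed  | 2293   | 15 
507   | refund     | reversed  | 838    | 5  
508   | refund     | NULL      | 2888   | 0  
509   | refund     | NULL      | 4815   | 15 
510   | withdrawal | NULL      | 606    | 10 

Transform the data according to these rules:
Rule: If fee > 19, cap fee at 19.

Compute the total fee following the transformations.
118

Step 1: 2 records have fee > 19
Step 2: These records originally summed to 50
Step 3: After capping: 2 × 19 = 38
Step 4: Unaffected records sum: 80
Step 5: Final sum = 38 + 80 = 118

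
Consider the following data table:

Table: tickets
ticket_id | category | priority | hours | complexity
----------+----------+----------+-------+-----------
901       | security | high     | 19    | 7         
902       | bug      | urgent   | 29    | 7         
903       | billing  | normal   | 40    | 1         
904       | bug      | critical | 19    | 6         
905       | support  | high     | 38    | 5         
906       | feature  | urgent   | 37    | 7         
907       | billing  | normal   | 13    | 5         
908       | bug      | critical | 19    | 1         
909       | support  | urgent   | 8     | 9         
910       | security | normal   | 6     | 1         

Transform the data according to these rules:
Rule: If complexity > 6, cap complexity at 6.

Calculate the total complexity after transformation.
43

Step 1: 4 records have complexity > 6
Step 2: These records originally summed to 30
Step 3: After capping: 4 × 6 = 24
Step 4: Unaffected records sum: 19
Step 5: Final sum = 24 + 19 = 43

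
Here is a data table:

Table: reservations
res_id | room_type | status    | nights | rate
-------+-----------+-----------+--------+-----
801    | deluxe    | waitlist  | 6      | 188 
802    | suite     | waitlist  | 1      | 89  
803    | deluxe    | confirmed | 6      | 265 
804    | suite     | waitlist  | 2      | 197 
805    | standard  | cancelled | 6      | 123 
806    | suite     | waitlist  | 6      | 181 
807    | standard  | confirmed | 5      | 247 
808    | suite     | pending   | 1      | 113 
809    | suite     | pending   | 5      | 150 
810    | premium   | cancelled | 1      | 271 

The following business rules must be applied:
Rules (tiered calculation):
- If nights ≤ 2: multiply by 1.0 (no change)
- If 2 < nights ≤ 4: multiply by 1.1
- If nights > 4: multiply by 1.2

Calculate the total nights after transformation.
45.8

Step 1: Tier 1 (nights ≤ 2): 4 records, sum = 5 × 1.0 = 5.0
Step 2: Tier 2 (2 < nights ≤ 4): 0 records, sum = 0 × 1.1 = 0.0
Step 3: Tier 3 (nights > 4): 6 records, sum = 34 × 1.2 = 40.8
Step 4: Final sum = 5.0 + 0.0 + 40.8 = 45.8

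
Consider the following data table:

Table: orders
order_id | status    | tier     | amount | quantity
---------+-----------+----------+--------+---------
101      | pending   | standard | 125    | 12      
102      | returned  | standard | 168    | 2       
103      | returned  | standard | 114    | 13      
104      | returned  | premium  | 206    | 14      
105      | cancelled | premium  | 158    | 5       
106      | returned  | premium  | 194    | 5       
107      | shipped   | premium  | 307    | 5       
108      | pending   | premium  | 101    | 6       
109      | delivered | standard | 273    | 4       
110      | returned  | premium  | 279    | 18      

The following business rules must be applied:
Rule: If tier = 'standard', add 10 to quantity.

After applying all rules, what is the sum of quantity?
124

Step 1: Count records where tier = 'standard': 4
Step 2: Total bonus added: 4 × 10 = 40
Step 3: Original sum of quantity: 84
Step 4: Final sum = 84 + 40 = 124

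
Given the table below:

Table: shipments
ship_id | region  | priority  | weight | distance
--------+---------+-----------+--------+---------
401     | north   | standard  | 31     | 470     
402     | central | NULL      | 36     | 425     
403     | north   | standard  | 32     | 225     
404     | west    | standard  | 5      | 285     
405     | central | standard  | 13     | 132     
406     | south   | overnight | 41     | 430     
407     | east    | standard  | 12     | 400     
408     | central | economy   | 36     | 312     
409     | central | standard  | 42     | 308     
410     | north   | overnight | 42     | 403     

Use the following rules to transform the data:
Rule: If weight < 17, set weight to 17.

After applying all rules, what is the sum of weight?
311

Step 1: 3 records have weight < 17
Step 2: These records originally summed to 30
Step 3: After setting to minimum: 3 × 17 = 51
Step 4: Unaffected records sum: 260
Step 5: Final sum = 51 + 260 = 311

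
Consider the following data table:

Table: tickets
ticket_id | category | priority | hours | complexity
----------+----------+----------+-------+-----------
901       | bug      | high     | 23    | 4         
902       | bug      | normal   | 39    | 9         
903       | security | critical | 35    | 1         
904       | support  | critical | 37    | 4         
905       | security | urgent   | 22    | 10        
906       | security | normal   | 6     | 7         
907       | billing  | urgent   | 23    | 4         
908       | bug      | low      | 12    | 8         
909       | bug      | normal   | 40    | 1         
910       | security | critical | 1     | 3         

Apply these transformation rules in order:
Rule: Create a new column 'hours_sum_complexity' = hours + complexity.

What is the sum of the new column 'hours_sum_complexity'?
289

Step 1: For each record, compute hours + complexity
Example calculations:
  23 + 4 = 27
  39 + 9 = 48
  35 + 1 = 36
  ...
Step 2: Sum all derived values
Step 3: Total = 289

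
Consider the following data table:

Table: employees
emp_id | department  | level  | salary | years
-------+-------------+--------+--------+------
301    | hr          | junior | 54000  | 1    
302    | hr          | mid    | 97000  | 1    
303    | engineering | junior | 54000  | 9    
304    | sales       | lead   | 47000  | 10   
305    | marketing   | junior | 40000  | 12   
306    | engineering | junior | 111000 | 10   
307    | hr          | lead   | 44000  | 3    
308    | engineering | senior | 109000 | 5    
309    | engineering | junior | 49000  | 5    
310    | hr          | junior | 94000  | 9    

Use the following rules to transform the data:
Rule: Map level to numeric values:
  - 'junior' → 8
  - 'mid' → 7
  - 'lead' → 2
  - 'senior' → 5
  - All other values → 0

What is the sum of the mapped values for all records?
64

Step 1: Apply mapping to each record
Step 2: Count by status:
  'junior': 6 records × 8 = 48
  'mid': 1 records × 7 = 7
  'lead': 2 records × 2 = 4
  'senior': 1 records × 5 = 5
Step 3: Sum all mapped values = 64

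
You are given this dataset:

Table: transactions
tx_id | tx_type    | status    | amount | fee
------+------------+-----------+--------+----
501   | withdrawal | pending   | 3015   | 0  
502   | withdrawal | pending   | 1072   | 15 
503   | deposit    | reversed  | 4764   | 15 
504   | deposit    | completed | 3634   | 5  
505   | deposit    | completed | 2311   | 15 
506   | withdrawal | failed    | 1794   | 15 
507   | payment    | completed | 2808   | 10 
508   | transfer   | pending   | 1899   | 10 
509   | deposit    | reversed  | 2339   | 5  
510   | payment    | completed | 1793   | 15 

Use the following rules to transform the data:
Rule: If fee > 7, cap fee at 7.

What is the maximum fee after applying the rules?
7

Step 1: Original maximum fee = 15
Step 2: Apply cap at 7
Step 3: 7 records had fee > 7 and were capped
Step 4: Maximum after transformation = 7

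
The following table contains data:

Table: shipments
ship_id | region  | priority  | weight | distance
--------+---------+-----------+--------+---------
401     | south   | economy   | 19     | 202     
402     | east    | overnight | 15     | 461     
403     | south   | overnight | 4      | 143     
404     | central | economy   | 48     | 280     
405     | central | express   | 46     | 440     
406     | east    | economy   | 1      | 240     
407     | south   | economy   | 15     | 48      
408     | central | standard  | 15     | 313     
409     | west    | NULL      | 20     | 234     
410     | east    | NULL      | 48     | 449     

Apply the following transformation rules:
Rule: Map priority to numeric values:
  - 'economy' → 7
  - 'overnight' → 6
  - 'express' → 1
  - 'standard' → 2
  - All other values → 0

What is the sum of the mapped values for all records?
43

Step 1: Apply mapping to each record
Step 2: Count by status:
  'economy': 4 records × 7 = 28
  'overnight': 2 records × 6 = 12
  'express': 1 records × 1 = 1
  'standard': 1 records × 2 = 2
Step 3: Sum all mapped values = 43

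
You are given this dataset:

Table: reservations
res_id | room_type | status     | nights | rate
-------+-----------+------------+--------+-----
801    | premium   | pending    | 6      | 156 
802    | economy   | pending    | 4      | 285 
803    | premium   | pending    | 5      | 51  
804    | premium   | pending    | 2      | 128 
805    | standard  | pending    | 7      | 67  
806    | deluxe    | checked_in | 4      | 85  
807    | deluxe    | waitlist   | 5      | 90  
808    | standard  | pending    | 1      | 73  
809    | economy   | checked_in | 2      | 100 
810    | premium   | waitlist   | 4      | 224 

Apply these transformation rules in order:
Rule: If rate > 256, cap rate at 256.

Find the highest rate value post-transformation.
256

Step 1: Original maximum rate = 285
Step 2: Apply cap at 256
Step 3: 1 records had rate > 256 and were capped
Step 4: Maximum after transformation = 256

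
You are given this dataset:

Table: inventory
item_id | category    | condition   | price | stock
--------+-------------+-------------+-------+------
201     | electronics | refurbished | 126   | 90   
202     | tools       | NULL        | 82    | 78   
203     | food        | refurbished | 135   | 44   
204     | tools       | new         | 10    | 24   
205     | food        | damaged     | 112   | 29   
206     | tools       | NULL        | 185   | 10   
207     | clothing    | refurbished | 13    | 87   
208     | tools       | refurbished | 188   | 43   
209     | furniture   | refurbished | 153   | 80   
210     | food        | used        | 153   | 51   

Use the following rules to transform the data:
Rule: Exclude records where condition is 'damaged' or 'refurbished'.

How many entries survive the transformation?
4

Step 1: Count records to exclude
  - 1 (damaged) + 5 (refurbished) = 6 records
Step 2: Total records: 10
Step 3: Remaining = 10 - 6 = 4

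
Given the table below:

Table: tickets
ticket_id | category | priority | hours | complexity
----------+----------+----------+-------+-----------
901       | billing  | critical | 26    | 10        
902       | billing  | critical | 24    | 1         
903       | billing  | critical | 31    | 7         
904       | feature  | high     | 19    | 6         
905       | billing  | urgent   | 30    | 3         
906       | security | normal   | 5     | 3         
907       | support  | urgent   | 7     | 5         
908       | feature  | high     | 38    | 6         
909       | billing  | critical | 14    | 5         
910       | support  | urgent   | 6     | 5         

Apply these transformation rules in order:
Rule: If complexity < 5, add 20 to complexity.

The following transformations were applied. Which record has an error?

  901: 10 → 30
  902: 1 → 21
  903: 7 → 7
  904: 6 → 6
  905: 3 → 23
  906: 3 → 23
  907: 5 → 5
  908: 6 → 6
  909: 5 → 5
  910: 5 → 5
Record 901 has an error. The correct transformed value should be 10, not 30.

Step 1: Check each record against the rule
Step 2: Record 901 has complexity = 10
Step 3: Since 10 >= 5, the bonus should not have been applied
Step 4: Correct value = 10, but claimed value = 30
Conclusion: Record 901 has the error.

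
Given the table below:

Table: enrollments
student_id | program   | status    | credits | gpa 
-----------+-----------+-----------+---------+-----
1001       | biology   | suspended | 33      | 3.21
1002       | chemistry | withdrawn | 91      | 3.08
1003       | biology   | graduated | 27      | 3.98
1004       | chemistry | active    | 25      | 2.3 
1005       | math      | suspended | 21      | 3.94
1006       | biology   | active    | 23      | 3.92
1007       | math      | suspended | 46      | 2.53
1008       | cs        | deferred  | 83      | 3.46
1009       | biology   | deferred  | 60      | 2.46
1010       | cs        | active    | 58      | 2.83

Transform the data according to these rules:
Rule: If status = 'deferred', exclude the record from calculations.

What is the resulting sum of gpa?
25.79

Step 1: Identify records where status = 'deferred'
Step 2: The excluded records sum to 5.92
Step 3: Original total gpa = 31.71
Step 4: Remaining total = 31.71 - 5.92 = 25.79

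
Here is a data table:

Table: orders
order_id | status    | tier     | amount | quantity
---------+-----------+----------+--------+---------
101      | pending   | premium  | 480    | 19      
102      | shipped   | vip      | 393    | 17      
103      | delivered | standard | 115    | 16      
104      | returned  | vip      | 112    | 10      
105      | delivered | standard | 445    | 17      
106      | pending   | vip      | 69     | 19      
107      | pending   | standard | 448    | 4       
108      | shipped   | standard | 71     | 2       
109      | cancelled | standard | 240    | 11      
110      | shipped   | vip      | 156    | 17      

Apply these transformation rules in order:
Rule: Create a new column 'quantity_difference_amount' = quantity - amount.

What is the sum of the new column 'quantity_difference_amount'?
-2397

Step 1: For each record, compute quantity - amount
Example calculations:
  19 - 480 = -461
  17 - 393 = -376
  16 - 115 = -99
  ...
Step 2: Sum all derived values
Step 3: Total = -2397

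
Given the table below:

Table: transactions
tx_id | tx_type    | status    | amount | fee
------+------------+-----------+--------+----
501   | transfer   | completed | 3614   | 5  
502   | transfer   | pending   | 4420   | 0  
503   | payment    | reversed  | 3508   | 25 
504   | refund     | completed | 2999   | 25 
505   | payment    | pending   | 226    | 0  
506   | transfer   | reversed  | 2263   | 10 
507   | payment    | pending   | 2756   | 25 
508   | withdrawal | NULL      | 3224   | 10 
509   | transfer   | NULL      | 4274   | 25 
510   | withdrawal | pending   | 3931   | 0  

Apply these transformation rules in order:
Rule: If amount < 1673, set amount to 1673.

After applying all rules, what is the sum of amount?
32662

Step 1: 1 records have amount < 1673
Step 2: These records originally summed to 226
Step 3: After setting to minimum: 1 × 1673 = 1673
Step 4: Unaffected records sum: 30989
Step 5: Final sum = 1673 + 30989 = 32662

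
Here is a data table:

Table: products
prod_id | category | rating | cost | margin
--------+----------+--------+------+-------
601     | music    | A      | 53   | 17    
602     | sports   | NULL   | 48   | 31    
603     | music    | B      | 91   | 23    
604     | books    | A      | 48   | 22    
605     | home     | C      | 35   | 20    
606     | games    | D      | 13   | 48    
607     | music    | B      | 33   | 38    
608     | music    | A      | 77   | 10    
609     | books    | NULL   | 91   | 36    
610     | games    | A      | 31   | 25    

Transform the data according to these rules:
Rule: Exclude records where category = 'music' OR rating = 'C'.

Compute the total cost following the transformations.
231

Step 1: Find records where category = 'music' OR rating = 'C'
Step 2: 5 records match, summing to 289
Step 3: Original sum: 520
Step 4: Remaining sum = 520 - 289 = 231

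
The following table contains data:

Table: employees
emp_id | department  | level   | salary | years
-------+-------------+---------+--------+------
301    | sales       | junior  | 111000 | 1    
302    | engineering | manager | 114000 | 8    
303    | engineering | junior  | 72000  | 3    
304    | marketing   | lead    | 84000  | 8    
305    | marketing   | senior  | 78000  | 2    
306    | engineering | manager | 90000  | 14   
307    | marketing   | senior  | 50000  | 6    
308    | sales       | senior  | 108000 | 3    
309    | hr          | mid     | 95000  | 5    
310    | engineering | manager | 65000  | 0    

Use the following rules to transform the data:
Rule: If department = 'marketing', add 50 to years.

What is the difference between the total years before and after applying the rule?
150

Step 1: Original sum of years = 50
Step 2: 3 records have department = 'marketing'
Step 3: Each affected record changes by 50
Step 4: Total change = 3 × 50 = 150
Step 5: New sum = 50 + 150 = 200
Step 6: Difference = |200 - 50| = 150
        (Sum increased by 150)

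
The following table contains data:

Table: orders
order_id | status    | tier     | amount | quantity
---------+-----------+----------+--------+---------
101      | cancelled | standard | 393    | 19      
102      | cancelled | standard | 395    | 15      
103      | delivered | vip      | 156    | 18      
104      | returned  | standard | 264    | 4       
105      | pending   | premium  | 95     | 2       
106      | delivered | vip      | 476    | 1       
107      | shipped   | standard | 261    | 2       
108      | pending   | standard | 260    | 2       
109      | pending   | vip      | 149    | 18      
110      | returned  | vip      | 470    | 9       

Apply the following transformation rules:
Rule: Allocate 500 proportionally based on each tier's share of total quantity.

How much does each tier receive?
premium: 11.11, standard: 233.33, vip: 255.56

Step 1: Calculate total quantity = 90
Step 2: Calculate each tier's proportion:
  premium: 2/90 = 2.22% → 11.11
  standard: 42/90 = 46.67% → 233.33
  vip: 46/90 = 51.11% → 255.56
Step 3: Verify: sum of allocations ≈ 500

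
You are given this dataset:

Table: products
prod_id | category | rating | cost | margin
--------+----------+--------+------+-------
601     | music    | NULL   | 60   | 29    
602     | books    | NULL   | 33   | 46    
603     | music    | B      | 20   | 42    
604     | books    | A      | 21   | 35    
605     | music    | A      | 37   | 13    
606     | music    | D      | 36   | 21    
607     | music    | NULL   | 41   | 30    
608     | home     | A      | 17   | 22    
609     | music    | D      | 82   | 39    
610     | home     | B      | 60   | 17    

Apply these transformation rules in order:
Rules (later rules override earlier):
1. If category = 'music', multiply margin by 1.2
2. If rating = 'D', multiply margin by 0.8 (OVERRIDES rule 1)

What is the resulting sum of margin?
304.8

Step 1: Rule 2 takes priority for records with rating = 'D'
  - 2 records: 60 × 0.8 = 48.0
Step 2: Rule 1 applies to remaining records with category = 'music'
  - 4 records: 114 × 1.2 = 136.8
Step 3: Other records unchanged: 120
Step 4: Final sum = 48.0 + 136.8 + 120 = 304.8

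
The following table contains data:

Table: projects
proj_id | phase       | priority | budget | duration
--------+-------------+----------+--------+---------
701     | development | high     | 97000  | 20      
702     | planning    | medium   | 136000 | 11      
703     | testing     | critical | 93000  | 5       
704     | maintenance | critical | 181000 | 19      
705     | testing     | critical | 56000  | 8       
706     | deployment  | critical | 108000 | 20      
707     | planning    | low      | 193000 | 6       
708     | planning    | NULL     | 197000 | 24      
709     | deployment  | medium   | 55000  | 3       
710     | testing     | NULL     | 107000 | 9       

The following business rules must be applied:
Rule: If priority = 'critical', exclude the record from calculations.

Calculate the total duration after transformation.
73

Step 1: Identify records where priority = 'critical'
Step 2: The excluded records sum to 52
Step 3: Original total duration = 125
Step 4: Remaining total = 125 - 52 = 73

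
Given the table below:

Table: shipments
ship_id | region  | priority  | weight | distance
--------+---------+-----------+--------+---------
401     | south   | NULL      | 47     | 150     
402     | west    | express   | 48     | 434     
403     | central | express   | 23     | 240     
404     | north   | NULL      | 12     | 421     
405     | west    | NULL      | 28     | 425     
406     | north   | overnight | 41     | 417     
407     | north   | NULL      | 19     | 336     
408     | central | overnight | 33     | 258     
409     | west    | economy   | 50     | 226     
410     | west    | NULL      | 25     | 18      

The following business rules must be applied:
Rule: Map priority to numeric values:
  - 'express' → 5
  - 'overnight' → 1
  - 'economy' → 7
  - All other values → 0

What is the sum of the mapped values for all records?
19

Step 1: Apply mapping to each record
Step 2: Count by status:
  'express': 2 records × 5 = 10
  'overnight': 2 records × 1 = 2
  'economy': 1 records × 7 = 7
Step 3: Sum all mapped values = 19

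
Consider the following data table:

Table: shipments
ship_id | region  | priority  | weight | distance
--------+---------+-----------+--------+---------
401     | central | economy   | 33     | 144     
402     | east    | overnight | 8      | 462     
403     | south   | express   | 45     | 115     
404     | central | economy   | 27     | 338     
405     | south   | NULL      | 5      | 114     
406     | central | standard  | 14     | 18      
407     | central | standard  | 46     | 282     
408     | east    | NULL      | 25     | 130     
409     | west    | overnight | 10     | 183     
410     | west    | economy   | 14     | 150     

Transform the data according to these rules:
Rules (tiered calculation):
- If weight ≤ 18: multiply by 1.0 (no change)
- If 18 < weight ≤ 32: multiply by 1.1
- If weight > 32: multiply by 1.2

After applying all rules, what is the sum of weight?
257.0

Step 1: Tier 1 (weight ≤ 18): 5 records, sum = 51 × 1.0 = 51.0
Step 2: Tier 2 (18 < weight ≤ 32): 2 records, sum = 52 × 1.1 = 57.2
Step 3: Tier 3 (weight > 32): 3 records, sum = 124 × 1.2 = 148.8
Step 4: Final sum = 51.0 + 57.2 + 148.8 = 257.0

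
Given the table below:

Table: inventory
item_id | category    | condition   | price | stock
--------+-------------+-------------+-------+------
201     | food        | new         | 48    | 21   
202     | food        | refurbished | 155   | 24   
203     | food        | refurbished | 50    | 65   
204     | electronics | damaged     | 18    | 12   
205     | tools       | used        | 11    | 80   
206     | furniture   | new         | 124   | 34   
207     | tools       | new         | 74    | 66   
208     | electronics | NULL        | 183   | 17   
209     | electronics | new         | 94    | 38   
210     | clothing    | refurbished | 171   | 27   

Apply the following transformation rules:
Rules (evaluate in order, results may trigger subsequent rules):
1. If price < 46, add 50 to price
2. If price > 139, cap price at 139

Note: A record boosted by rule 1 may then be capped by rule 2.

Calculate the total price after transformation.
936

Step 1: Apply rule 1 to records with price < 46
  - 2 records get bonus of 50
  - Of these, 0 records then exceed 139 and get capped
Step 2: Apply rule 2 to records with price > 139
  - 3 records (original) are capped
Step 3: Calculate final sum = 936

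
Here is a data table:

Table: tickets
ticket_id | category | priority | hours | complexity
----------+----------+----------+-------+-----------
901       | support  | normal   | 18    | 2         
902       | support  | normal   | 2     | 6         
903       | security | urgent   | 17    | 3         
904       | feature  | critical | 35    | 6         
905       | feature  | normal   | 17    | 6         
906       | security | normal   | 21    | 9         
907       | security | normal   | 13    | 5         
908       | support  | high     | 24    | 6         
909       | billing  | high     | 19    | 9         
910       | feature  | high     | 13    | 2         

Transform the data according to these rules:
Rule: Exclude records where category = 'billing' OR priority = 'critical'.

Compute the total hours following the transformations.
125

Step 1: Find records where category = 'billing' OR priority = 'critical'
Step 2: 2 records match, summing to 54
Step 3: Original sum: 179
Step 4: Remaining sum = 179 - 54 = 125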